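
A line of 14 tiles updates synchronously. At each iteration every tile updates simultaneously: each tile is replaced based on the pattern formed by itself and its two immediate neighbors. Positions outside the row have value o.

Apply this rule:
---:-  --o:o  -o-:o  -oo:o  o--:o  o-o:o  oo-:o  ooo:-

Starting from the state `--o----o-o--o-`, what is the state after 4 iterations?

oooo--oooooooo
---oooo-------
o-oo--oo-----o
ooooooooo---oo

ooooooooo---oo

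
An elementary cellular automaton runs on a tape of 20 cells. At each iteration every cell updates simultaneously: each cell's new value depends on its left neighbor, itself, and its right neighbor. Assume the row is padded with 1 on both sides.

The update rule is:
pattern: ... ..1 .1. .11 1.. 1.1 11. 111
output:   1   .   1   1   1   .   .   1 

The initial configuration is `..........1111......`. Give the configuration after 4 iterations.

111111..1.1.1.11..1.

iteration 1: 111111111.111.11111.
iteration 2: 11111111..11..1111..
iteration 3: 1111111.1.1.1.111.1.
iteration 4: 111111..1.1.1.11..1.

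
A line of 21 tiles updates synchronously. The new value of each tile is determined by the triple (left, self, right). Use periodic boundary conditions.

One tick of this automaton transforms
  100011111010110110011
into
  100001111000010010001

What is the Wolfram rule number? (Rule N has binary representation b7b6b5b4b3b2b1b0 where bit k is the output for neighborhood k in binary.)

position 5: 111 → 1  (bit 7 = 1)
position 0: 110 → 1  (bit 6 = 1)
position 9: 101 → 0  (bit 5 = 0)
position 1: 100 → 0  (bit 4 = 0)
position 4: 011 → 0  (bit 3 = 0)
position 10: 010 → 0  (bit 2 = 0)
position 3: 001 → 0  (bit 1 = 0)
position 2: 000 → 0  (bit 0 = 0)
bits b7..b0 = 11000000 = 192

192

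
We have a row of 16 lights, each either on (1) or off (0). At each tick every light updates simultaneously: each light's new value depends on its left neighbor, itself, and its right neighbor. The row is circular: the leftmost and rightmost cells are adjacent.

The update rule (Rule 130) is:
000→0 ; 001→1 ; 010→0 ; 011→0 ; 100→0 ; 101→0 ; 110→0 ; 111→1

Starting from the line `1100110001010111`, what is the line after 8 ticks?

0100000100001000

1001000010000011
0010000100000101
0100001000001000
1000010000010000
0000100000100001
0001000001000010
0010000010000100
0100000100001000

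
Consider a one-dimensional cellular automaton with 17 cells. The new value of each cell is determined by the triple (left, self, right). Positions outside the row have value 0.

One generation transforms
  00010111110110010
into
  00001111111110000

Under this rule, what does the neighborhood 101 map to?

1

At position 4 the neighborhood is 101; the next row has 1 there.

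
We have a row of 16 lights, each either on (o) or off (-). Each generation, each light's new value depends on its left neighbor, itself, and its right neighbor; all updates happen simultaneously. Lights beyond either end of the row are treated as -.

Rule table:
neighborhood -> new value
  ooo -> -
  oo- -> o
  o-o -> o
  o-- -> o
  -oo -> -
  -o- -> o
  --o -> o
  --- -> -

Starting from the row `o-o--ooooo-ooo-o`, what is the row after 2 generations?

----oo--o-ooo--o

ooooo----oo--ooo
----oo--o-ooo--o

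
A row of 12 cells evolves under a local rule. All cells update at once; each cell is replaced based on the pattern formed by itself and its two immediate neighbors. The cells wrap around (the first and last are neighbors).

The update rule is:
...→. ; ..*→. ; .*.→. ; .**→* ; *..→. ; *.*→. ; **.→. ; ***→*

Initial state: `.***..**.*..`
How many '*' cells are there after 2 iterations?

1

iteration 1: .**...*.....
iteration 2: .*..........
count of *: 1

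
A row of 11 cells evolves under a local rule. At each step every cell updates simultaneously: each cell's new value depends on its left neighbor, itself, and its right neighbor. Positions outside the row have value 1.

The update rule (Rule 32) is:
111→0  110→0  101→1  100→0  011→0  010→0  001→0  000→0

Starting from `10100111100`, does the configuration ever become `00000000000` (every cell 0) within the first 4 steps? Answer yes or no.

yes

01000000000
10000000000
00000000000
all cells are 0 at step 3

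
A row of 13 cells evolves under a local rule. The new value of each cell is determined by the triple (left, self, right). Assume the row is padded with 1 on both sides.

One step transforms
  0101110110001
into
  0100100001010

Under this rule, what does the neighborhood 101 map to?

0

At position 0 the neighborhood is 101; the next row has 0 there.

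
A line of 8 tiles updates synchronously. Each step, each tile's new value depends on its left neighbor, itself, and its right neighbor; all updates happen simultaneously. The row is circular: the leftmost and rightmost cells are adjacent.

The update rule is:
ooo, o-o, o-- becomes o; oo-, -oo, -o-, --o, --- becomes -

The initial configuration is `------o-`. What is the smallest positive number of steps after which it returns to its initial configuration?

-------o
o-------
-o------
--o-----
---o----
----o---
-----o--
------o-

8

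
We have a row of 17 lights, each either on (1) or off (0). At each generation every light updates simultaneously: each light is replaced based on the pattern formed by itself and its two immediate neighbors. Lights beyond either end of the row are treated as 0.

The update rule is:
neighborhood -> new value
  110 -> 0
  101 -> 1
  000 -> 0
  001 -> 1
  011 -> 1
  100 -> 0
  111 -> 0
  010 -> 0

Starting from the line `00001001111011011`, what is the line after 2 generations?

00010011000110110
00100110001101100

00100110001101100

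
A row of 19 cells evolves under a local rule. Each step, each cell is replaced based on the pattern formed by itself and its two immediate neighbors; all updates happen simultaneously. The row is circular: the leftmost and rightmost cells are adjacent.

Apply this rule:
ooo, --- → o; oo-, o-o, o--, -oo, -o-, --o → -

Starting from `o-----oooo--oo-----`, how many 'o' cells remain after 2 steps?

--ooo--oo------ooo-
o--o------oooo--o--
count of o: 7

7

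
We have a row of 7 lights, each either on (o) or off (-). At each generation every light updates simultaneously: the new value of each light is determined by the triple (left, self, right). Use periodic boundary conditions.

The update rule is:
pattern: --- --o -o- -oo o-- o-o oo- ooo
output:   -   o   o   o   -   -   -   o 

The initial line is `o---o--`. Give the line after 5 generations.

oo-oo--

generation 1: o--oo-o
generation 2: --oo--o
generation 3: -oo--oo
generation 4: -o--oo-
generation 5: oo-oo--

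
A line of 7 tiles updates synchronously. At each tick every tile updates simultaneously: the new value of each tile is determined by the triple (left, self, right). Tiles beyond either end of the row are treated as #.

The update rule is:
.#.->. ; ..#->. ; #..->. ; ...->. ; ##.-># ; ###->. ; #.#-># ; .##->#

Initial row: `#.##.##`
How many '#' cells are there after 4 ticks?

######.
.....##
.....#.
......#
count of #: 1

1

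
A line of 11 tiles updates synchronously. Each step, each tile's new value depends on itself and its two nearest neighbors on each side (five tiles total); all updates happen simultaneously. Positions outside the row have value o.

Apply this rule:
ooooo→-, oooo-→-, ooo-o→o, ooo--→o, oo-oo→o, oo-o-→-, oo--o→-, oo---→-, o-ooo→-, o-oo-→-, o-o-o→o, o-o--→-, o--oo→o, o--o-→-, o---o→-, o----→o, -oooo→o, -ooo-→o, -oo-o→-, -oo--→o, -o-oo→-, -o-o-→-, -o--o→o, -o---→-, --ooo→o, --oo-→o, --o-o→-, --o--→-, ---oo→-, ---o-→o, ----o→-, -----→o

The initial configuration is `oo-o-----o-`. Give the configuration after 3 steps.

-o---oo-o--
-----o---oo
-oo-o----oo

-oo-o----oo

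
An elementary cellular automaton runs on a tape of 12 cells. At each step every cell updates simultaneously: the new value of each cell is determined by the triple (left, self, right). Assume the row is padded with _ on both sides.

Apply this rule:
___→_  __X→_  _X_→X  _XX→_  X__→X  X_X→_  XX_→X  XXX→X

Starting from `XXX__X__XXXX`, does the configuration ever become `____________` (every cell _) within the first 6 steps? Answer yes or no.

_XXX_XX__XXX
__XX__XX__XX
___XX__XX__X
____XX__XX_X
_____XX__X_X
______XX_X_X
step 6 is ______XX_X_X, still not uniform _

no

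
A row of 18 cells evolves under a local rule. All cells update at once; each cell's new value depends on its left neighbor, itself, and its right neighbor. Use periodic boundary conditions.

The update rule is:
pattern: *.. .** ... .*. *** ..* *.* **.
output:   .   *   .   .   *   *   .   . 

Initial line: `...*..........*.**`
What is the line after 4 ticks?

..........*..*...*

..*..........*..*.
.*..........*..*..
*..........*..*...
..........*..*...*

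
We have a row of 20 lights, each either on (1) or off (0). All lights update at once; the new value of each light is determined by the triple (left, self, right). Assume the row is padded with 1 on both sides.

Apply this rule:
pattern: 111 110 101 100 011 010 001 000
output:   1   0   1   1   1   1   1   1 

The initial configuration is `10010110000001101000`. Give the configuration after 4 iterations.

01111101111111011111
11111011111110111111
11110111111101111111
11101111111011111111

11101111111011111111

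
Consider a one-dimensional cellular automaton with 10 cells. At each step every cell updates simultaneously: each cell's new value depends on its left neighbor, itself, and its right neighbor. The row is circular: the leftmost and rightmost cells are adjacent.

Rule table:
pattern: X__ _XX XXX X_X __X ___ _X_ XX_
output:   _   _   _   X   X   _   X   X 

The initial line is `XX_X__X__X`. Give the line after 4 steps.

XXXX_X_X__

_XXX_XX_X_
X__XX_XXX_
X_X_XX__XX
XXXX_X_X__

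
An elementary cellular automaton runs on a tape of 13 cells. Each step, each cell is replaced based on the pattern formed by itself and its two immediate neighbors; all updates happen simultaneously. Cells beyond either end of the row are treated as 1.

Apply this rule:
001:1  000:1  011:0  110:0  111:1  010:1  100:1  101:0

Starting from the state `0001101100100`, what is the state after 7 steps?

step 1: 1110000011111
step 2: 1101111101111
step 3: 1000111000111
step 4: 0111010111011
step 5: 0010010010001
step 6: 1111111111110
step 7: 1111111111100

1111111111100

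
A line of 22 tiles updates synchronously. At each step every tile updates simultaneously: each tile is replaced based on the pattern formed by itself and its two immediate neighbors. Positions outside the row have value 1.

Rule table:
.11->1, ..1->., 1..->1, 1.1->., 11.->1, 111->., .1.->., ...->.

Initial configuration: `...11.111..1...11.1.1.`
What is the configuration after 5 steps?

1..11.1.11..1..11.....
11.11...111..1.111....
.1.111..1.11...1.11...
...1.11...111....111..
1....111..1.11...1.11.

1....111..1.11...1.11.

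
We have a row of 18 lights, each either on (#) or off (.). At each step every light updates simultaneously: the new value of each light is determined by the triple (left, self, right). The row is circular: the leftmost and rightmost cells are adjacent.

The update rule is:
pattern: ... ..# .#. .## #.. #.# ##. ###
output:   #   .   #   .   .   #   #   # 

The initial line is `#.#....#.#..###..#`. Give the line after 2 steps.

###.##.###...##...
.###.##.##.#..#.#.

.###.##.##.#..#.#.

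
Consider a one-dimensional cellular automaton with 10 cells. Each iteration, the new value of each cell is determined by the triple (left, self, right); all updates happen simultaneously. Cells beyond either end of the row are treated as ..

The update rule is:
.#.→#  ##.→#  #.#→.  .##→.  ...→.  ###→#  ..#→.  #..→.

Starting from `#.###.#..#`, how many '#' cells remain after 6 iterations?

4

#..##.#..#
#...#.#..#
#...#.#..#  (fixed point — unchanged through iteration 6)
count of #: 4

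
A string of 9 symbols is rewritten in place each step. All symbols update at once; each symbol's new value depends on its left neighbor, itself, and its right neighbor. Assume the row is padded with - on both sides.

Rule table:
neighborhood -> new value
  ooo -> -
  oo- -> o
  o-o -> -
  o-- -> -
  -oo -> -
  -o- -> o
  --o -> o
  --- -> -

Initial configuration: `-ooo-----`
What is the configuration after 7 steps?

o--o-----

o--o-----
o-oo-----
o--o-----  (repeats step 1; period 2)
step 7: o--o-----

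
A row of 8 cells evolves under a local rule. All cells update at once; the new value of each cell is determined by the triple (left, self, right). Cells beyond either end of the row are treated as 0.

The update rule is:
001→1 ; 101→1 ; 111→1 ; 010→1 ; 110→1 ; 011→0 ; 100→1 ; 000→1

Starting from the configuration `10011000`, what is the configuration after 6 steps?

11101111
01110111
10111011
11011101
01101111
10110111

10110111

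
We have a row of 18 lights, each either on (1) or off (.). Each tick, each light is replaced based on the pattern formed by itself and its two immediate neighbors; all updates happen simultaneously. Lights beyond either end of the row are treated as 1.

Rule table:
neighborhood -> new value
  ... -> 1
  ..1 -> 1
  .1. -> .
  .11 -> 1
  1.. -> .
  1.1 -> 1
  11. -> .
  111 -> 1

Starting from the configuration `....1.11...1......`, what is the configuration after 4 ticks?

.111.11..11..11111
111.11..11..111111
11.11..11..1111111
1.11..11..11111111

1.11..11..11111111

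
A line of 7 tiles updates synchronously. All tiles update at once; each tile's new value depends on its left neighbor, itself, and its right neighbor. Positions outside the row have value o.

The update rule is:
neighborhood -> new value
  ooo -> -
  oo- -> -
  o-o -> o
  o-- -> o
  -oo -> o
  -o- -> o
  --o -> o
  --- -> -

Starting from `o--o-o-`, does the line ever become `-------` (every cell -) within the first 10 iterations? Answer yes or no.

-oooooo
oo-----
--o---o
oooo-oo
----oo-
o--oo-o
-ooo-oo
oo--oo-
--ooo-o
ooo--oo
iteration 10 is ooo--oo, still not uniform -

no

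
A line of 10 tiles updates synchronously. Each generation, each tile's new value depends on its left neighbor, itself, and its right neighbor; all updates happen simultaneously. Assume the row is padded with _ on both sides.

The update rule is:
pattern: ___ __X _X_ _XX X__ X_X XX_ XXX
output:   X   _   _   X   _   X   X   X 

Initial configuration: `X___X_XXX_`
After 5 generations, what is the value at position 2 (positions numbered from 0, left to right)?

X

__X__XXXX_
X____XXXX_
__XX_XXXX_
X_XXXXXXX_
_XXXXXXXX_
position 2 holds X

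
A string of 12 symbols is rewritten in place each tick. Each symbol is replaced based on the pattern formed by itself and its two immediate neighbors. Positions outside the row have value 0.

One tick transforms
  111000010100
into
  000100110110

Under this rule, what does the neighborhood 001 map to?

1

At position 6 the neighborhood is 001; the next row has 1 there.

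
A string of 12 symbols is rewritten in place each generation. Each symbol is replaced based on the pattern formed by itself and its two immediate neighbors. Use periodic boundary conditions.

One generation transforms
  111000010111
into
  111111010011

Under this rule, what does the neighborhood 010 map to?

1

At position 7 the neighborhood is 010; the next row has 1 there.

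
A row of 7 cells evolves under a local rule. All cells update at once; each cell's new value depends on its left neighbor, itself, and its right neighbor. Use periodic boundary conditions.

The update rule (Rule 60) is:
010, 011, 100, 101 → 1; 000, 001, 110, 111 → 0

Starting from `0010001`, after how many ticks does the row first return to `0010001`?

1011001
0110101
1101111
0011000
0010100
0011110
0010001

7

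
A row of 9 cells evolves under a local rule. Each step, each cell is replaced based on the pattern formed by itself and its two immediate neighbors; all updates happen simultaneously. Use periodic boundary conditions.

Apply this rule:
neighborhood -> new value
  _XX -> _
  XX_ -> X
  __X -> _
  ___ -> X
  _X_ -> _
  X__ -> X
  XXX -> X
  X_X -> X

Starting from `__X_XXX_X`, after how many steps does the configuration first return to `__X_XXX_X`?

step 1: X__X_XXX_
step 2: _X__X_XXX
step 3: X_X__X_XX
step 4: XX_X__X_X
step 5: XXX_X__X_
step 6: _XXX_X__X
step 7: X_XXX_X__
step 8: _X_XXX_X_
step 9: __X_XXX_X

9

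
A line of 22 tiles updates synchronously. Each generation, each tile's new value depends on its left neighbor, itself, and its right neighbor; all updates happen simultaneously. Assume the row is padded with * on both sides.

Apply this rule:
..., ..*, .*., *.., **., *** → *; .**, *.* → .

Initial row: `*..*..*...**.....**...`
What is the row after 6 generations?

**********.******.****
**********..*****..***
************.******.**
************..*****..*
**************.******.
**************..*****.

**************..*****.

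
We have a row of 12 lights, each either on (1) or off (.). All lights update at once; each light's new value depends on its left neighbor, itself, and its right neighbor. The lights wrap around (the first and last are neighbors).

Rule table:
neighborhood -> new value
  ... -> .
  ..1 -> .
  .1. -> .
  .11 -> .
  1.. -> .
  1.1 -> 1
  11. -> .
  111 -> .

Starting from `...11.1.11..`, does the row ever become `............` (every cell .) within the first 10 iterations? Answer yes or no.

.....1.1....
......1.....
............
all cells are . at iteration 3

yes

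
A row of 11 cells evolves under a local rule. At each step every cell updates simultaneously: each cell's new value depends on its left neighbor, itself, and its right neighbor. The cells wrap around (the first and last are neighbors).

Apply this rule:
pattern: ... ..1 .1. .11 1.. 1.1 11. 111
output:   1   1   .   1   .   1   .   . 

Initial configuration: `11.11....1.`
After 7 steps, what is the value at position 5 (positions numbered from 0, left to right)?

1

step 1: 1.11..111.1
step 2: .11..11..11
step 3: 11..11..11.
step 4: 1..11..11.1
step 5: ..11..11.11
step 6: .11..11.11.
step 7: 11..11.11..
position 5 holds 1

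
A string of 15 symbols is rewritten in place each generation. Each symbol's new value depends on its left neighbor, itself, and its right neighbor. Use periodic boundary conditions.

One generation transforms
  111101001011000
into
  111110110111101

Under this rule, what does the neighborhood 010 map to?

0

At position 5 the neighborhood is 010; the next row has 0 there.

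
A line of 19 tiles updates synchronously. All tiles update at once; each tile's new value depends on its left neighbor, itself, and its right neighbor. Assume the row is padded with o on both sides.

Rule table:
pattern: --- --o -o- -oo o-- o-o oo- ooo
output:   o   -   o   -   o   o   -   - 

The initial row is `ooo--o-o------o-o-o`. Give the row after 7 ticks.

---ooooooo-oooo-oo-

---o-oooooooo-oooo-
oo-oo--------o----o
--o--ooooooo-oooo--
o-oo--------o----o-
-o--ooooooo-oooo-oo
ooo--------o----o--
---ooooooo-oooo-oo-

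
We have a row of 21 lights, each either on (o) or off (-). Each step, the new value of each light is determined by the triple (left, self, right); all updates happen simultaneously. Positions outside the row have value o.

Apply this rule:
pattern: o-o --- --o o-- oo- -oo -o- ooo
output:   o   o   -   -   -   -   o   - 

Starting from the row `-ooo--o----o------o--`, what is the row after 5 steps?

o---ooo-------oo----o

step 1: o-----o-oo-o-oooo-o--
step 2: --ooo-oo--ooo----oo--
step 3: -----o--------oo-----
step 4: -ooo-o-oooooo----ooo-
step 5: o---ooo-------oo----o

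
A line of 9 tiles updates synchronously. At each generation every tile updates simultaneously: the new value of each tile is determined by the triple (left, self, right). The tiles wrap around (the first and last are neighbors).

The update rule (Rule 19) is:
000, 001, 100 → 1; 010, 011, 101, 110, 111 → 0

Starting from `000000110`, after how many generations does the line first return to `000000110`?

2

111111001
000000110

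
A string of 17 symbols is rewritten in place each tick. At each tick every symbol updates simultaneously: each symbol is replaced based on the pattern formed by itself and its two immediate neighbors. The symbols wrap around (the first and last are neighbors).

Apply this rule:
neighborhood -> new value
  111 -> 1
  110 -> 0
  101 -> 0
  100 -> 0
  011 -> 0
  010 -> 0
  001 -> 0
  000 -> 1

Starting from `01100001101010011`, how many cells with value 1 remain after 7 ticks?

9

00001100000000000
11100001111111111
11001100111111111
10000000011111111
00111111001111111
00011110000111110
11001100110011100
count of 1: 9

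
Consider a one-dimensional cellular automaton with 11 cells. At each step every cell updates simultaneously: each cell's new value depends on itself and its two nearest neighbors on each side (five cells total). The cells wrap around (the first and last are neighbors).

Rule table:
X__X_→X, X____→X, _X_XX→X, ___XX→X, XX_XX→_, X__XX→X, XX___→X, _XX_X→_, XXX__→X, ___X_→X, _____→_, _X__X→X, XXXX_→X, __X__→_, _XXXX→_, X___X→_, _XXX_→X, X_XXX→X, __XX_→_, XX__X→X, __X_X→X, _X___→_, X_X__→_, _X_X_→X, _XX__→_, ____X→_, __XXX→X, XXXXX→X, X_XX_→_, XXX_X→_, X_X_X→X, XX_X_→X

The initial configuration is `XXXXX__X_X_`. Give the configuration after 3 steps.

XXXXX_XXXXX

X_XXXXXXXXX
__X_XXXXXXX
XXXXX_XXXXX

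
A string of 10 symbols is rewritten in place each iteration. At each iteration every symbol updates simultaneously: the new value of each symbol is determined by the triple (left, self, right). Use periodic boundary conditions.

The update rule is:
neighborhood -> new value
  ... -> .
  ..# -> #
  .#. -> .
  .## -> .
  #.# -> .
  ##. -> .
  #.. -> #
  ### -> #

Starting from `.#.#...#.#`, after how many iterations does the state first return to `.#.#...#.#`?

iteration 1: ....#.#...
iteration 2: ...#...#..
iteration 3: ..#.#.#.#.
iteration 4: .#.......#
iteration 5: ..#.....#.
iteration 6: .#.#...#.#

6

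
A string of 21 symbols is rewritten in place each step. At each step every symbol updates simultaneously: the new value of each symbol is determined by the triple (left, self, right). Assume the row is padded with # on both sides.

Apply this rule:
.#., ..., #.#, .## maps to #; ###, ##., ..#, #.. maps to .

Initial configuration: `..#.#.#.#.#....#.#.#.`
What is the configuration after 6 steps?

..#.#.#..##.##.###..#

..#########.##.######
..#........##.##.....
..#.######.#.##..###.
..###.....####...#..#
..#...###.#....#.#..#
..#.#.#..##.##.###..#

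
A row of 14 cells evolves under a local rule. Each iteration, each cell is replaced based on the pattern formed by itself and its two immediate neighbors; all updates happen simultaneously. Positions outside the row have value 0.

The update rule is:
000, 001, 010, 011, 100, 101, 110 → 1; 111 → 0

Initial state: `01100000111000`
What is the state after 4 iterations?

10000000111001

11111111101111
10000000111001
11111111101111  (repeats iteration 1; period 2)
iteration 4: 10000000111001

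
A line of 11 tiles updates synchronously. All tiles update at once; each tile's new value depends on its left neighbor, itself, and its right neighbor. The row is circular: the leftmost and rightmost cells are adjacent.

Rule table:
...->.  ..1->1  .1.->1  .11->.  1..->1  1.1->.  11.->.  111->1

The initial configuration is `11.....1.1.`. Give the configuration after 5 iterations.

..1...11.1.
.111.1...11
..1..11.1..
.1111...11.
1.11.1.1..1

1.11.1.1..1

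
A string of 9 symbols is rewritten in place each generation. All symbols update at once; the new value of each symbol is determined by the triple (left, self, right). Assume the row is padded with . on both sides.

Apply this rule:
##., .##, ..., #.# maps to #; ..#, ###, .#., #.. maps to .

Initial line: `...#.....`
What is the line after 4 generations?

#.##..###

generation 1: ##...####
generation 2: ##.#.#..#
generation 3: ###.#....
generation 4: #.##..###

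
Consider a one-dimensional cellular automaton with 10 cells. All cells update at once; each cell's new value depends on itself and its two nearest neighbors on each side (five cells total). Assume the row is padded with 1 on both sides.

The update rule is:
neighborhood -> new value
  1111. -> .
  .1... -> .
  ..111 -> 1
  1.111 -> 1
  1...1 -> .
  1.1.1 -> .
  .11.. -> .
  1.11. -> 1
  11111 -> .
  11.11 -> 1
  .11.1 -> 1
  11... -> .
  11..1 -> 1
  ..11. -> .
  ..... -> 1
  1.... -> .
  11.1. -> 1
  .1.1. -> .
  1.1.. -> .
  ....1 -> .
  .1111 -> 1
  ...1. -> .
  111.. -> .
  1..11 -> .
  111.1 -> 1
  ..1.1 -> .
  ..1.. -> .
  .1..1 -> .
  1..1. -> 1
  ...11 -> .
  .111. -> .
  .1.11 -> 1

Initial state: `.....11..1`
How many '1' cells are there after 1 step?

3

step 1: ..1....1.1
count of 1: 3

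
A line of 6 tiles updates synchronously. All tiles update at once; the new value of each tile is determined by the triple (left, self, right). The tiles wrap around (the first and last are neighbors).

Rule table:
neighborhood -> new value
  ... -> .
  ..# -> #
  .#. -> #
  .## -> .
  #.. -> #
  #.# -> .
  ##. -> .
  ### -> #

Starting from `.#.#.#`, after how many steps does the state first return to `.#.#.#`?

1

.#.#.#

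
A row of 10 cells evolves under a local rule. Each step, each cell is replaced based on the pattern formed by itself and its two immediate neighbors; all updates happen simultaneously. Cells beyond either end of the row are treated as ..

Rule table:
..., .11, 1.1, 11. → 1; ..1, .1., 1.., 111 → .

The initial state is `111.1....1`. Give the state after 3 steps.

.1.1..111.

step 1: 1.11..11..
step 2: .111..11.1
step 3: .1.1..111.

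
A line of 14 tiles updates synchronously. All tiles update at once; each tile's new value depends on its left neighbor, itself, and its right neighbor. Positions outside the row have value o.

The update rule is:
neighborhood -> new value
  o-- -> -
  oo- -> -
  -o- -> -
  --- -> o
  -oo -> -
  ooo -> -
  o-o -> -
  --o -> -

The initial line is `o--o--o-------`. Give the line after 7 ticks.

--------ooooo-
-oooooo-------
--------ooooo-  (repeats tick 1; period 2)
tick 7: --------ooooo-

--------ooooo-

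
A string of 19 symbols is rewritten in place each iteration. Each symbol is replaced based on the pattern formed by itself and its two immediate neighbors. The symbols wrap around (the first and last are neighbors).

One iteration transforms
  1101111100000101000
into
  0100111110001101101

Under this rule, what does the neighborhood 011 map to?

0

At position 0 the neighborhood is 011; the next row has 0 there.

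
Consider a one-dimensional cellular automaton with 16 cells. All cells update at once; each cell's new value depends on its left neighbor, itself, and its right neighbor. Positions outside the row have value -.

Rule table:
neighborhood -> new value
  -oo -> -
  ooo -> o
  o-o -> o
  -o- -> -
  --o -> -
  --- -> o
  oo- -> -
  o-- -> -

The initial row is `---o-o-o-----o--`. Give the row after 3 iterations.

oo--o-o--ooo---o
-----o----o--o--
oooo---oo------o

oooo---oo------o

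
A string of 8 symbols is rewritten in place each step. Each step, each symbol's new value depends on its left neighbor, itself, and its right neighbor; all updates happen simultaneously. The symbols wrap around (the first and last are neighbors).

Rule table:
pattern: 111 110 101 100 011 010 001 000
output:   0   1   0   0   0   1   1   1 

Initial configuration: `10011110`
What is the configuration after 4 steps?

10100010
10101110
10100010  (repeats step 1; period 2)
step 4: 10101110

10101110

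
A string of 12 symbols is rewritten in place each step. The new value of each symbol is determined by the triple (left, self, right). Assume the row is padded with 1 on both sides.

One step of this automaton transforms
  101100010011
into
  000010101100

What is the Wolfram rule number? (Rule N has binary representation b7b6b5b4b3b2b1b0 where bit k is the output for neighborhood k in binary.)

position 11: 111 → 0  (bit 7 = 0)
position 0: 110 → 0  (bit 6 = 0)
position 1: 101 → 0  (bit 5 = 0)
position 4: 100 → 1  (bit 4 = 1)
position 2: 011 → 0  (bit 3 = 0)
position 7: 010 → 0  (bit 2 = 0)
position 6: 001 → 1  (bit 1 = 1)
position 5: 000 → 0  (bit 0 = 0)
bits b7..b0 = 00010010 = 18

18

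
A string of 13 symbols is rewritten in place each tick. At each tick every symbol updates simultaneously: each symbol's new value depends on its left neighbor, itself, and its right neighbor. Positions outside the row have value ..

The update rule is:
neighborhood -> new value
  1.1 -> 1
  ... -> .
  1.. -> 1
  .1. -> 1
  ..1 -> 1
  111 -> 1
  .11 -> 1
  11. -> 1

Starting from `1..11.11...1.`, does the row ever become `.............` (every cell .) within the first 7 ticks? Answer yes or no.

111111111.111
1111111111111
1111111111111  (fixed point — unchanged through tick 7)
tick 7 is 1111111111111, still not uniform .

no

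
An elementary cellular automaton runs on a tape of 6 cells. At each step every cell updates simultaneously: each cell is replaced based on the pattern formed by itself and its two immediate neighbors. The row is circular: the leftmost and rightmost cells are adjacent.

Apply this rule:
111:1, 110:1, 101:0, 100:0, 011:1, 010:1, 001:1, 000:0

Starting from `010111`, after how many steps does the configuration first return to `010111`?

010111

1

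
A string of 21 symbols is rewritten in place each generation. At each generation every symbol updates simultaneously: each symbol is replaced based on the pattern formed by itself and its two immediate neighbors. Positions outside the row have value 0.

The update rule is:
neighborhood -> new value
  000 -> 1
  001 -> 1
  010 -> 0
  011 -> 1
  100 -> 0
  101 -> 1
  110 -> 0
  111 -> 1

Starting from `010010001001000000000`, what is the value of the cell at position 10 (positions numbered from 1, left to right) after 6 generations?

100100110010011111111
001001100100111111110
110011001001111111100
100110010011111111001
001100100111111110010
111001001111111100100
position 10 holds 1

1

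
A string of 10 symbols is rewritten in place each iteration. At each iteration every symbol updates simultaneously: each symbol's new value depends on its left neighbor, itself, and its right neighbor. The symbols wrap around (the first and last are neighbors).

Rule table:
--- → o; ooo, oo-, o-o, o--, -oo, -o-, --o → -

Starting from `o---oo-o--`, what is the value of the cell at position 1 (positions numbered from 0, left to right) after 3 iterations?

-

iteration 1: --o-------
iteration 2: o---oooooo
iteration 3: --o-------
position 1 holds -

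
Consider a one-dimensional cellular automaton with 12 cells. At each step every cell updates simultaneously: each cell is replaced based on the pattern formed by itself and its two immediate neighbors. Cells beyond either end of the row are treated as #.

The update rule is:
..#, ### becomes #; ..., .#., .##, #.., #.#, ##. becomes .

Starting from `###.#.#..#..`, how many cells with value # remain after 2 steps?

step 1: ##......#..#
step 2: #......#..#.
count of #: 3

3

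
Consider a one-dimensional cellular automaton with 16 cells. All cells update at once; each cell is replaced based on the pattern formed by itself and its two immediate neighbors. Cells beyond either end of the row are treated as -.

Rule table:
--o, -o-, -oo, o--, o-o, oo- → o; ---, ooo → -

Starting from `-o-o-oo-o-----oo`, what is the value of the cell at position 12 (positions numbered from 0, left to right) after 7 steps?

oooooooooo---ooo
o--------oo-oo-o
oo------oooooooo
ooo----oo------o
o-oo--oooo----oo
ooooooo--oo--ooo
o-----oooooooo-o
position 12 holds o

o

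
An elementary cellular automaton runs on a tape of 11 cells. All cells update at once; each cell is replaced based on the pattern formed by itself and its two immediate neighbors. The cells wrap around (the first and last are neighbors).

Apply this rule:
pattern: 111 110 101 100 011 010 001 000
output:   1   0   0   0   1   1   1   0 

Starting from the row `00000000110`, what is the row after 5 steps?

00000001100
00000011000
00000110000
00001100000
00011000000

00011000000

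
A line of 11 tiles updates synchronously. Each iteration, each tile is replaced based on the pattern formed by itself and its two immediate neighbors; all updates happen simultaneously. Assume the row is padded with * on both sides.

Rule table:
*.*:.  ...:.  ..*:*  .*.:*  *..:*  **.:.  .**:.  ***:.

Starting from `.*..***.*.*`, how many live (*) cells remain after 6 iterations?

.***....*..
....*..****
*..****....
.**....*..*
...*..****.
*.****.....
count of *: 5

5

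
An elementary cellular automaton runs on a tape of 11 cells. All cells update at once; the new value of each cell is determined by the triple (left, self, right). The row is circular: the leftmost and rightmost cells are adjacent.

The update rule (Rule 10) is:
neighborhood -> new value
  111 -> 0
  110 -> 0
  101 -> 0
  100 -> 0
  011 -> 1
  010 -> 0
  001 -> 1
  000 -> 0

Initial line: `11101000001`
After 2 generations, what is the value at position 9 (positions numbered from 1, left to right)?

1

00000000011
00000000110
position 9 holds 1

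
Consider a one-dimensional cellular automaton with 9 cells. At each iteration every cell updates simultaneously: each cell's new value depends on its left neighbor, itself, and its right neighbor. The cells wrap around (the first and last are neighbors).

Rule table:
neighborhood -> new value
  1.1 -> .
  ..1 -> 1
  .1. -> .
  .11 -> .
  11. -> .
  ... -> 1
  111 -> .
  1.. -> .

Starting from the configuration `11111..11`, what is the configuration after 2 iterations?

......1..
111111..1

111111..1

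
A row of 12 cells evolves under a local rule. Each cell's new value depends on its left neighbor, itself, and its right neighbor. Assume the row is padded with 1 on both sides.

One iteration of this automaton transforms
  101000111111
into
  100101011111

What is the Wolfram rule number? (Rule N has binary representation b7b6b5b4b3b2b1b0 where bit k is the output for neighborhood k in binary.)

210

position 7: 111 → 1  (bit 7 = 1)
position 0: 110 → 1  (bit 6 = 1)
position 1: 101 → 0  (bit 5 = 0)
position 3: 100 → 1  (bit 4 = 1)
position 6: 011 → 0  (bit 3 = 0)
position 2: 010 → 0  (bit 2 = 0)
position 5: 001 → 1  (bit 1 = 1)
position 4: 000 → 0  (bit 0 = 0)
bits b7..b0 = 11010010 = 210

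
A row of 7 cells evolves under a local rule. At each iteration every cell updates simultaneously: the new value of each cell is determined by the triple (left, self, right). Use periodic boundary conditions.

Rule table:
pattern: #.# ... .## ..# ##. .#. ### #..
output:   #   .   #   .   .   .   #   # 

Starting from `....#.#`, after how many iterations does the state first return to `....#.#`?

#....#.
.#....#
#.#....
.#.#...
..#.#..
...#.#.
....#.#

7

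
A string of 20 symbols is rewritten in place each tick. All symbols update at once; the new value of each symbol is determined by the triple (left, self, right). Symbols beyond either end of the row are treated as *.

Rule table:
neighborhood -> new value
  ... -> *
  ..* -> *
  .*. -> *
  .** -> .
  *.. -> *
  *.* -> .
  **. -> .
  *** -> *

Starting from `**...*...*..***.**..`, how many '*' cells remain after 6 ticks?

*.**********.*....**
...********..*****.*
***.******.**.***...
**...****......*.***
*.***.**.*******..**
...*......*****.**.*
count of *: 9

9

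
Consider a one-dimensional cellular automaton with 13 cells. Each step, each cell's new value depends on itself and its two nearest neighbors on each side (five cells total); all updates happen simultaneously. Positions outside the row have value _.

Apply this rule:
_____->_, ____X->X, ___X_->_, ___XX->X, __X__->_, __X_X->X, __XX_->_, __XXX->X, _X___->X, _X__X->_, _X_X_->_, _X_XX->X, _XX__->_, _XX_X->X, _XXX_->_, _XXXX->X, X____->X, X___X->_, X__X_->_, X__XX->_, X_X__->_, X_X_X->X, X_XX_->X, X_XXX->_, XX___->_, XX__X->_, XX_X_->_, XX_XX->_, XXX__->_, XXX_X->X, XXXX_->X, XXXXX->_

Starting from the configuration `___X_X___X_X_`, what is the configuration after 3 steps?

_X_X__X__X__X
_X___________
__XX_________

__XX_________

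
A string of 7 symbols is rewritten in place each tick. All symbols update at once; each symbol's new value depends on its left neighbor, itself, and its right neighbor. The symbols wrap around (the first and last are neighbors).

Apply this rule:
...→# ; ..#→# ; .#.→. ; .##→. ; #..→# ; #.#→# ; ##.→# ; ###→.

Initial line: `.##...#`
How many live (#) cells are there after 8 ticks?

#.####.
.#...##
#.###.#
##..##.
.###.##
#..##.#
###.##.
..##.##
count of #: 4

4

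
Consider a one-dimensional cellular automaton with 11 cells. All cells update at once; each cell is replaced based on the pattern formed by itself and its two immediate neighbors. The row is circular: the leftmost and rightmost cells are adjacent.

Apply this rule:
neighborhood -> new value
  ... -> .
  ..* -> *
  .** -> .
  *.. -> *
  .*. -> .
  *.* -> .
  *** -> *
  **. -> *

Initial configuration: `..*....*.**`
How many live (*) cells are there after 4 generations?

4

**.*..*...*
**..**.*.*.
.***.*.....
*.**..*....
count of *: 4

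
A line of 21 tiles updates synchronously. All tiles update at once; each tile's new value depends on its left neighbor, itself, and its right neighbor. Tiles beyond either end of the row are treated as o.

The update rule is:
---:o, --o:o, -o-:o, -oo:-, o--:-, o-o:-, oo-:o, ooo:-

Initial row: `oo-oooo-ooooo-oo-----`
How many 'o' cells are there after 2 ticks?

12

-o----o-----o--o-oooo
-o-oooo-ooooo-oo-----
count of o: 12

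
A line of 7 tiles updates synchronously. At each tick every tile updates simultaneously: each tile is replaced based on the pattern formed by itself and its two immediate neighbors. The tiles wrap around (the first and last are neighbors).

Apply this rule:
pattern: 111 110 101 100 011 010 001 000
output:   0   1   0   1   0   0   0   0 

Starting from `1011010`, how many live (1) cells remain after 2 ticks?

0001000
0000100
count of 1: 1

1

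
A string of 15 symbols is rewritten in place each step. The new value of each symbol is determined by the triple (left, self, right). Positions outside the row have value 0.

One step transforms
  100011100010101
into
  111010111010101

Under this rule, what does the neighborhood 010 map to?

At position 0 the neighborhood is 010; the next row has 1 there.

1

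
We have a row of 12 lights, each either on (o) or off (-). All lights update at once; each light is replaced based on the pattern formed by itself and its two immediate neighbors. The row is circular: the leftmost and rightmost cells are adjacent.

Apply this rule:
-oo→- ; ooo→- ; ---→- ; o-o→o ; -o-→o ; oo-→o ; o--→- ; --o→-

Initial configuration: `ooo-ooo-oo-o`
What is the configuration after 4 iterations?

---o------o-

iteration 1: --oo--oo-oo-
iteration 2: ---o---oo-o-
iteration 3: ---o----ooo-
iteration 4: ---o------o-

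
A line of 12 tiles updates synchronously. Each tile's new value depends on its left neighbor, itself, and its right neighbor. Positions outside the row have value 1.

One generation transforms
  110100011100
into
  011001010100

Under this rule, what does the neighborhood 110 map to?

1

At position 1 the neighborhood is 110; the next row has 1 there.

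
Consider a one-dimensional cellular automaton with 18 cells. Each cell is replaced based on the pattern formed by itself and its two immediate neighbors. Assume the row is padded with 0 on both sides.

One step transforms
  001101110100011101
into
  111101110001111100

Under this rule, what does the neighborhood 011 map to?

At position 2 the neighborhood is 011; the next row has 1 there.

1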